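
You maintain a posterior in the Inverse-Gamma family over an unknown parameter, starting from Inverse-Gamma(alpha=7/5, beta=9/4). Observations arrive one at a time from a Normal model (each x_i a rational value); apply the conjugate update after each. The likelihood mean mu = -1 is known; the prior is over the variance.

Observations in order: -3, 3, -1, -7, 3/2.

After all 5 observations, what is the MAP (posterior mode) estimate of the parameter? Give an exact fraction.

1335/196

obs 1: x=-3 → posterior Inverse-Gamma(19/10, 17/4)
obs 2: x=3 → posterior Inverse-Gamma(12/5, 49/4)
obs 3: x=-1 → posterior Inverse-Gamma(29/10, 49/4)
obs 4: x=-7 → posterior Inverse-Gamma(17/5, 121/4)
obs 5: x=3/2 → posterior Inverse-Gamma(39/10, 267/8)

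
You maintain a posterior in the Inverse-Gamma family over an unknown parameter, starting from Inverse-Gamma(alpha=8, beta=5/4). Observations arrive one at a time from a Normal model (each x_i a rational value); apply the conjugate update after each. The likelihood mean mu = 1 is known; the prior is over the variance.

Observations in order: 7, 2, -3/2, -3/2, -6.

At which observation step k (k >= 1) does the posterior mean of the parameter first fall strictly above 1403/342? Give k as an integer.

k = 5

obs 1: x=7 → posterior Inverse-Gamma(17/2, 77/4)
obs 2: x=2 → posterior Inverse-Gamma(9, 79/4)
obs 3: x=-3/2 → posterior Inverse-Gamma(19/2, 183/8)
obs 4: x=-3/2 → posterior Inverse-Gamma(10, 26)
obs 5: x=-6 → posterior Inverse-Gamma(21/2, 101/2)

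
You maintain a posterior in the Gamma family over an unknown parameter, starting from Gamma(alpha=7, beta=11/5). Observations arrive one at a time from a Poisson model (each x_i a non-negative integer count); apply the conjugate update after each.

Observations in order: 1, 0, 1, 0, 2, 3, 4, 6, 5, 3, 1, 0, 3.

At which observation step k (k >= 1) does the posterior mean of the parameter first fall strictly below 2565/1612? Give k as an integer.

obs 1: x=1 → posterior Gamma(8, 16/5)
obs 2: x=0 → posterior Gamma(8, 21/5)
obs 3: x=1 → posterior Gamma(9, 26/5)
obs 4: x=0 → posterior Gamma(9, 31/5)
obs 5: x=2 → posterior Gamma(11, 36/5)
obs 6: x=3 → posterior Gamma(14, 41/5)
obs 7: x=4 → posterior Gamma(18, 46/5)
obs 8: x=6 → posterior Gamma(24, 51/5)
obs 9: x=5 → posterior Gamma(29, 56/5)
obs 10: x=3 → posterior Gamma(32, 61/5)
obs 11: x=1 → posterior Gamma(33, 66/5)
obs 12: x=0 → posterior Gamma(33, 71/5)
obs 13: x=3 → posterior Gamma(36, 76/5)

k = 4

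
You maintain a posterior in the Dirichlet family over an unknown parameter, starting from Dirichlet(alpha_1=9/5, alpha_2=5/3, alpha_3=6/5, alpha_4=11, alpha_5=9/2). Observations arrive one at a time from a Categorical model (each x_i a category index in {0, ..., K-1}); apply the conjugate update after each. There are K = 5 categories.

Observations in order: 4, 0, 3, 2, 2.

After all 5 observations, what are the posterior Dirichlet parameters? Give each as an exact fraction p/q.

alpha_1=14/5, alpha_2=5/3, alpha_3=16/5, alpha_4=12, alpha_5=11/2

obs 1: x=4 → posterior Dirichlet(9/5, 5/3, 6/5, 11, 11/2)
obs 2: x=0 → posterior Dirichlet(14/5, 5/3, 6/5, 11, 11/2)
obs 3: x=3 → posterior Dirichlet(14/5, 5/3, 6/5, 12, 11/2)
obs 4: x=2 → posterior Dirichlet(14/5, 5/3, 11/5, 12, 11/2)
obs 5: x=2 → posterior Dirichlet(14/5, 5/3, 16/5, 12, 11/2)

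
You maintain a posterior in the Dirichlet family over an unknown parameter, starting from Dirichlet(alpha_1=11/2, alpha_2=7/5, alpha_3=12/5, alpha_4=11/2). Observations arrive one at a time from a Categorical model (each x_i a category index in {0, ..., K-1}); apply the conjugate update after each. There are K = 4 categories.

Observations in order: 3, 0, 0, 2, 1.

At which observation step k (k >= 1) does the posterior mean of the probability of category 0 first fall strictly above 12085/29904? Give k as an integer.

k = 3

obs 1: x=3 → posterior Dirichlet(11/2, 7/5, 12/5, 13/2)
obs 2: x=0 → posterior Dirichlet(13/2, 7/5, 12/5, 13/2)
obs 3: x=0 → posterior Dirichlet(15/2, 7/5, 12/5, 13/2)
obs 4: x=2 → posterior Dirichlet(15/2, 7/5, 17/5, 13/2)
obs 5: x=1 → posterior Dirichlet(15/2, 12/5, 17/5, 13/2)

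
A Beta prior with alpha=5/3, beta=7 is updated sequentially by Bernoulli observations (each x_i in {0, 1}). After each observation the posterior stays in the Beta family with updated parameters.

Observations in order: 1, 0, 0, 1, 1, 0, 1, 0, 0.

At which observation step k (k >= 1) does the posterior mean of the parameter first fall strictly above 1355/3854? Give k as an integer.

obs 1: x=1 → posterior Beta(8/3, 7)
obs 2: x=0 → posterior Beta(8/3, 8)
obs 3: x=0 → posterior Beta(8/3, 9)
obs 4: x=1 → posterior Beta(11/3, 9)
obs 5: x=1 → posterior Beta(14/3, 9)
obs 6: x=0 → posterior Beta(14/3, 10)
obs 7: x=1 → posterior Beta(17/3, 10)
obs 8: x=0 → posterior Beta(17/3, 11)
obs 9: x=0 → posterior Beta(17/3, 12)

k = 7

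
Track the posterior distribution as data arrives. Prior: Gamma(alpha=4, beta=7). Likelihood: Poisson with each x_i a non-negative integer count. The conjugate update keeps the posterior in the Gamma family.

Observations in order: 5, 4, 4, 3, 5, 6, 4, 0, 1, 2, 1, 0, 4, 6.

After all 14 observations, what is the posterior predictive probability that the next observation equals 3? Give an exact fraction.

1280355148091963034499902671682906760999471812720260763456388646909325/6397044955556976591131187821114346488001084082080638724121570381398016

obs 1: x=5 → posterior Gamma(9, 8)
obs 2: x=4 → posterior Gamma(13, 9)
obs 3: x=4 → posterior Gamma(17, 10)
obs 4: x=3 → posterior Gamma(20, 11)
obs 5: x=5 → posterior Gamma(25, 12)
obs 6: x=6 → posterior Gamma(31, 13)
obs 7: x=4 → posterior Gamma(35, 14)
obs 8: x=0 → posterior Gamma(35, 15)
obs 9: x=1 → posterior Gamma(36, 16)
obs 10: x=2 → posterior Gamma(38, 17)
obs 11: x=1 → posterior Gamma(39, 18)
obs 12: x=0 → posterior Gamma(39, 19)
obs 13: x=4 → posterior Gamma(43, 20)
obs 14: x=6 → posterior Gamma(49, 21)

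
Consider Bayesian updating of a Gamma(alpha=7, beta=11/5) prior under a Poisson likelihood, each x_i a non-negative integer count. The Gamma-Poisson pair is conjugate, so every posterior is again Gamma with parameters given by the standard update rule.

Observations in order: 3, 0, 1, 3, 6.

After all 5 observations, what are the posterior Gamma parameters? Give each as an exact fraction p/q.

alpha=20, beta=36/5

obs 1: x=3 → posterior Gamma(10, 16/5)
obs 2: x=0 → posterior Gamma(10, 21/5)
obs 3: x=1 → posterior Gamma(11, 26/5)
obs 4: x=3 → posterior Gamma(14, 31/5)
obs 5: x=6 → posterior Gamma(20, 36/5)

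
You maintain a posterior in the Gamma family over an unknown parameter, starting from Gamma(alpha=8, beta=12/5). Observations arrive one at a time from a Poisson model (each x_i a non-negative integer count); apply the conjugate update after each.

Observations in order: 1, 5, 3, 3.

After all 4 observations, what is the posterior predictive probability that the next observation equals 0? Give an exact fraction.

1267650600228229401496703205376/23122483666661158726686253786801

obs 1: x=1 → posterior Gamma(9, 17/5)
obs 2: x=5 → posterior Gamma(14, 22/5)
obs 3: x=3 → posterior Gamma(17, 27/5)
obs 4: x=3 → posterior Gamma(20, 32/5)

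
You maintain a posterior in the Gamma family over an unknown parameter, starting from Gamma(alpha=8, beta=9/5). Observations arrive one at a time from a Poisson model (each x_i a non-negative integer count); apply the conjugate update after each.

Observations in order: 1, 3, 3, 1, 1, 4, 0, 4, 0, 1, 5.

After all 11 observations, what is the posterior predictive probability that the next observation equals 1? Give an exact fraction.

15202355765389617474914802509331067101497892092061333585920/69690070456714036934135773061833984669532003071343585548161

obs 1: x=1 → posterior Gamma(9, 14/5)
obs 2: x=3 → posterior Gamma(12, 19/5)
obs 3: x=3 → posterior Gamma(15, 24/5)
obs 4: x=1 → posterior Gamma(16, 29/5)
obs 5: x=1 → posterior Gamma(17, 34/5)
obs 6: x=4 → posterior Gamma(21, 39/5)
obs 7: x=0 → posterior Gamma(21, 44/5)
obs 8: x=4 → posterior Gamma(25, 49/5)
obs 9: x=0 → posterior Gamma(25, 54/5)
obs 10: x=1 → posterior Gamma(26, 59/5)
obs 11: x=5 → posterior Gamma(31, 64/5)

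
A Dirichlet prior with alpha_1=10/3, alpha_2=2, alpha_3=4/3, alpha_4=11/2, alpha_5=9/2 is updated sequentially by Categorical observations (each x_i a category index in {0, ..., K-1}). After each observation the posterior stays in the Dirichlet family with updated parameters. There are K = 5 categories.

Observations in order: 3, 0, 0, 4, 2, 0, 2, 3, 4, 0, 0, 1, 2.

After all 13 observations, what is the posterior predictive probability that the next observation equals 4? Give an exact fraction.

39/178

obs 1: x=3 → posterior Dirichlet(10/3, 2, 4/3, 13/2, 9/2)
obs 2: x=0 → posterior Dirichlet(13/3, 2, 4/3, 13/2, 9/2)
obs 3: x=0 → posterior Dirichlet(16/3, 2, 4/3, 13/2, 9/2)
obs 4: x=4 → posterior Dirichlet(16/3, 2, 4/3, 13/2, 11/2)
obs 5: x=2 → posterior Dirichlet(16/3, 2, 7/3, 13/2, 11/2)
obs 6: x=0 → posterior Dirichlet(19/3, 2, 7/3, 13/2, 11/2)
obs 7: x=2 → posterior Dirichlet(19/3, 2, 10/3, 13/2, 11/2)
obs 8: x=3 → posterior Dirichlet(19/3, 2, 10/3, 15/2, 11/2)
obs 9: x=4 → posterior Dirichlet(19/3, 2, 10/3, 15/2, 13/2)
obs 10: x=0 → posterior Dirichlet(22/3, 2, 10/3, 15/2, 13/2)
obs 11: x=0 → posterior Dirichlet(25/3, 2, 10/3, 15/2, 13/2)
obs 12: x=1 → posterior Dirichlet(25/3, 3, 10/3, 15/2, 13/2)
obs 13: x=2 → posterior Dirichlet(25/3, 3, 13/3, 15/2, 13/2)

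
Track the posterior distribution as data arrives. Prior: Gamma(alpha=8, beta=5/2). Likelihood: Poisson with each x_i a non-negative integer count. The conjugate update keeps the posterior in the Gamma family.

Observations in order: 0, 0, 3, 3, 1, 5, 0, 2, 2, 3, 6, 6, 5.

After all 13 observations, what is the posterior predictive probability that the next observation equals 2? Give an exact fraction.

obs 1: x=0 → posterior Gamma(8, 7/2)
obs 2: x=0 → posterior Gamma(8, 9/2)
obs 3: x=3 → posterior Gamma(11, 11/2)
obs 4: x=3 → posterior Gamma(14, 13/2)
obs 5: x=1 → posterior Gamma(15, 15/2)
obs 6: x=5 → posterior Gamma(20, 17/2)
obs 7: x=0 → posterior Gamma(20, 19/2)
obs 8: x=2 → posterior Gamma(22, 21/2)
obs 9: x=2 → posterior Gamma(24, 23/2)
obs 10: x=3 → posterior Gamma(27, 25/2)
obs 11: x=6 → posterior Gamma(33, 27/2)
obs 12: x=6 → posterior Gamma(39, 29/2)
obs 13: x=5 → posterior Gamma(44, 31/2)

16671493983843434143775911743756823349945848372149085341203166028840/71780427379178728196433676602464493492000645873230354770136676488331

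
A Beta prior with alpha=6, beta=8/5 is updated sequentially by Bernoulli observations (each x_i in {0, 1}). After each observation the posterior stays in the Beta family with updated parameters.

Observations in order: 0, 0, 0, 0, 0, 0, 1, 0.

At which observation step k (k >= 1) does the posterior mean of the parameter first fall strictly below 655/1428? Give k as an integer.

obs 1: x=0 → posterior Beta(6, 13/5)
obs 2: x=0 → posterior Beta(6, 18/5)
obs 3: x=0 → posterior Beta(6, 23/5)
obs 4: x=0 → posterior Beta(6, 28/5)
obs 5: x=0 → posterior Beta(6, 33/5)
obs 6: x=0 → posterior Beta(6, 38/5)
obs 7: x=1 → posterior Beta(7, 38/5)
obs 8: x=0 → posterior Beta(7, 43/5)

k = 6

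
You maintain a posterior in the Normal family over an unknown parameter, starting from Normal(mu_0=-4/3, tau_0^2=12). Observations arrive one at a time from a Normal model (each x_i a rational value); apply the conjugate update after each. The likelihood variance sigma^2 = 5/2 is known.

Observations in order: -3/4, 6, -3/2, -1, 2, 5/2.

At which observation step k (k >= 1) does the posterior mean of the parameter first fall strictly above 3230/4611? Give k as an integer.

obs 1: x=-3/4 → posterior Normal(-74/87, 60/29)
obs 2: x=6 → posterior Normal(358/159, 60/53)
obs 3: x=-3/2 → posterior Normal(250/231, 60/77)
obs 4: x=-1 → posterior Normal(178/303, 60/101)
obs 5: x=2 → posterior Normal(322/375, 12/25)
obs 6: x=5/2 → posterior Normal(502/447, 60/149)

k = 2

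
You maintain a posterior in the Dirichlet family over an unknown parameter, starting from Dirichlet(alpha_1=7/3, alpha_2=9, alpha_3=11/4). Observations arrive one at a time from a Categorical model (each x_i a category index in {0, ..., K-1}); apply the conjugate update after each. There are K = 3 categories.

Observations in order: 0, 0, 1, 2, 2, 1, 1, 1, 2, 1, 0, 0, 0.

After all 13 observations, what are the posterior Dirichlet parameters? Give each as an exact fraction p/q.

obs 1: x=0 → posterior Dirichlet(10/3, 9, 11/4)
obs 2: x=0 → posterior Dirichlet(13/3, 9, 11/4)
obs 3: x=1 → posterior Dirichlet(13/3, 10, 11/4)
obs 4: x=2 → posterior Dirichlet(13/3, 10, 15/4)
obs 5: x=2 → posterior Dirichlet(13/3, 10, 19/4)
obs 6: x=1 → posterior Dirichlet(13/3, 11, 19/4)
obs 7: x=1 → posterior Dirichlet(13/3, 12, 19/4)
obs 8: x=1 → posterior Dirichlet(13/3, 13, 19/4)
obs 9: x=2 → posterior Dirichlet(13/3, 13, 23/4)
obs 10: x=1 → posterior Dirichlet(13/3, 14, 23/4)
obs 11: x=0 → posterior Dirichlet(16/3, 14, 23/4)
obs 12: x=0 → posterior Dirichlet(19/3, 14, 23/4)
obs 13: x=0 → posterior Dirichlet(22/3, 14, 23/4)

alpha_1=22/3, alpha_2=14, alpha_3=23/4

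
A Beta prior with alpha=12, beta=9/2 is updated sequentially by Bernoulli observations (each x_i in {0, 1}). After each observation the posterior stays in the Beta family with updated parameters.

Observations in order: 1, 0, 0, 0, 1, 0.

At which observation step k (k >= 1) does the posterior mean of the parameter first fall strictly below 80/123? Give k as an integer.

obs 1: x=1 → posterior Beta(13, 9/2)
obs 2: x=0 → posterior Beta(13, 11/2)
obs 3: x=0 → posterior Beta(13, 13/2)
obs 4: x=0 → posterior Beta(13, 15/2)
obs 5: x=1 → posterior Beta(14, 15/2)
obs 6: x=0 → posterior Beta(14, 17/2)

k = 4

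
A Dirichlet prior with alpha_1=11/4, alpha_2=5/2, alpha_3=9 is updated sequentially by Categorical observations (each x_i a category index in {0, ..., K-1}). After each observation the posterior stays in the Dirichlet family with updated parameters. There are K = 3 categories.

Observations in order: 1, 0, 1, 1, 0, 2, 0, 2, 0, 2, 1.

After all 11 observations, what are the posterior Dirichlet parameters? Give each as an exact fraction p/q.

alpha_1=27/4, alpha_2=13/2, alpha_3=12

obs 1: x=1 → posterior Dirichlet(11/4, 7/2, 9)
obs 2: x=0 → posterior Dirichlet(15/4, 7/2, 9)
obs 3: x=1 → posterior Dirichlet(15/4, 9/2, 9)
obs 4: x=1 → posterior Dirichlet(15/4, 11/2, 9)
obs 5: x=0 → posterior Dirichlet(19/4, 11/2, 9)
obs 6: x=2 → posterior Dirichlet(19/4, 11/2, 10)
obs 7: x=0 → posterior Dirichlet(23/4, 11/2, 10)
obs 8: x=2 → posterior Dirichlet(23/4, 11/2, 11)
obs 9: x=0 → posterior Dirichlet(27/4, 11/2, 11)
obs 10: x=2 → posterior Dirichlet(27/4, 11/2, 12)
obs 11: x=1 → posterior Dirichlet(27/4, 13/2, 12)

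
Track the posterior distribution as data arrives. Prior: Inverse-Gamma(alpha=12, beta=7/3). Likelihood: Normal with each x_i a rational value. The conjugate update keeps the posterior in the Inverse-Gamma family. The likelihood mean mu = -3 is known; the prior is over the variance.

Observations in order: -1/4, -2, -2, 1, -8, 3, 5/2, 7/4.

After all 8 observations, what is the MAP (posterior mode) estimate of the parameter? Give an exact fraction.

3457/816

obs 1: x=-1/4 → posterior Inverse-Gamma(25/2, 587/96)
obs 2: x=-2 → posterior Inverse-Gamma(13, 635/96)
obs 3: x=-2 → posterior Inverse-Gamma(27/2, 683/96)
obs 4: x=1 → posterior Inverse-Gamma(14, 1451/96)
obs 5: x=-8 → posterior Inverse-Gamma(29/2, 2651/96)
obs 6: x=3 → posterior Inverse-Gamma(15, 4379/96)
obs 7: x=5/2 → posterior Inverse-Gamma(31/2, 5831/96)
obs 8: x=7/4 → posterior Inverse-Gamma(16, 3457/48)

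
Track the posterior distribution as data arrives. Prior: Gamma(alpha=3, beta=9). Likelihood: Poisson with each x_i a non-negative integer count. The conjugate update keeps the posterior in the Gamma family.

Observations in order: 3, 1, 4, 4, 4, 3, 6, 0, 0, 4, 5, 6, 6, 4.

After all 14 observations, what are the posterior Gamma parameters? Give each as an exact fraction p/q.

alpha=53, beta=23

obs 1: x=3 → posterior Gamma(6, 10)
obs 2: x=1 → posterior Gamma(7, 11)
obs 3: x=4 → posterior Gamma(11, 12)
obs 4: x=4 → posterior Gamma(15, 13)
obs 5: x=4 → posterior Gamma(19, 14)
obs 6: x=3 → posterior Gamma(22, 15)
obs 7: x=6 → posterior Gamma(28, 16)
obs 8: x=0 → posterior Gamma(28, 17)
obs 9: x=0 → posterior Gamma(28, 18)
obs 10: x=4 → posterior Gamma(32, 19)
obs 11: x=5 → posterior Gamma(37, 20)
obs 12: x=6 → posterior Gamma(43, 21)
obs 13: x=6 → posterior Gamma(49, 22)
obs 14: x=4 → posterior Gamma(53, 23)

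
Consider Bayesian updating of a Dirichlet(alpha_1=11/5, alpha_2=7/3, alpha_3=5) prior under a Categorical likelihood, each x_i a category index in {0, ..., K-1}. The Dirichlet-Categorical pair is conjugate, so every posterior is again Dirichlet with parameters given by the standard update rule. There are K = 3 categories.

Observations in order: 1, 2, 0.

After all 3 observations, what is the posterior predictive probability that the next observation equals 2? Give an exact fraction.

45/94

obs 1: x=1 → posterior Dirichlet(11/5, 10/3, 5)
obs 2: x=2 → posterior Dirichlet(11/5, 10/3, 6)
obs 3: x=0 → posterior Dirichlet(16/5, 10/3, 6)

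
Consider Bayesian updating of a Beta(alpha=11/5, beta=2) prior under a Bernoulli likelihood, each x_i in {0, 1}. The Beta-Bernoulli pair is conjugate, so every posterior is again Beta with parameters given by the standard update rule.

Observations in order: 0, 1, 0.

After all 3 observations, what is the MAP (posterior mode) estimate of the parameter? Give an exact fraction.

obs 1: x=0 → posterior Beta(11/5, 3)
obs 2: x=1 → posterior Beta(16/5, 3)
obs 3: x=0 → posterior Beta(16/5, 4)

11/26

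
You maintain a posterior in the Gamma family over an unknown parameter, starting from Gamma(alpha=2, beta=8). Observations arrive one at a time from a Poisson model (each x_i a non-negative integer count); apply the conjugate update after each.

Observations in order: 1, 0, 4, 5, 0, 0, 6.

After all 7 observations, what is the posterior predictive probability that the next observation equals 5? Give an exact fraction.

obs 1: x=1 → posterior Gamma(3, 9)
obs 2: x=0 → posterior Gamma(3, 10)
obs 3: x=4 → posterior Gamma(7, 11)
obs 4: x=5 → posterior Gamma(12, 12)
obs 5: x=0 → posterior Gamma(12, 13)
obs 6: x=0 → posterior Gamma(12, 14)
obs 7: x=6 → posterior Gamma(18, 15)

19459402384426116943359375/2475880078570760549798248448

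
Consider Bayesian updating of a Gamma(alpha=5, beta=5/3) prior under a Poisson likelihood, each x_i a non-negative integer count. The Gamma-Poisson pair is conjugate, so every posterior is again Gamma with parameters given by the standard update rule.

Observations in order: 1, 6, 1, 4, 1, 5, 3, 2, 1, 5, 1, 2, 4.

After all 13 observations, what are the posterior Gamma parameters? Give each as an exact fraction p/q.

obs 1: x=1 → posterior Gamma(6, 8/3)
obs 2: x=6 → posterior Gamma(12, 11/3)
obs 3: x=1 → posterior Gamma(13, 14/3)
obs 4: x=4 → posterior Gamma(17, 17/3)
obs 5: x=1 → posterior Gamma(18, 20/3)
obs 6: x=5 → posterior Gamma(23, 23/3)
obs 7: x=3 → posterior Gamma(26, 26/3)
obs 8: x=2 → posterior Gamma(28, 29/3)
obs 9: x=1 → posterior Gamma(29, 32/3)
obs 10: x=5 → posterior Gamma(34, 35/3)
obs 11: x=1 → posterior Gamma(35, 38/3)
obs 12: x=2 → posterior Gamma(37, 41/3)
obs 13: x=4 → posterior Gamma(41, 44/3)

alpha=41, beta=44/3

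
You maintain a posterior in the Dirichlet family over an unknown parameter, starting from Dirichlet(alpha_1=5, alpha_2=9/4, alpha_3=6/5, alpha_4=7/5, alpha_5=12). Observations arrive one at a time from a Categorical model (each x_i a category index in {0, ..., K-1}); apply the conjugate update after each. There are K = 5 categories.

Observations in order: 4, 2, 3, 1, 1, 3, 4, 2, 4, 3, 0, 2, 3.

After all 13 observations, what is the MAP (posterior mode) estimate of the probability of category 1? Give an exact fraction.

65/597

obs 1: x=4 → posterior Dirichlet(5, 9/4, 6/5, 7/5, 13)
obs 2: x=2 → posterior Dirichlet(5, 9/4, 11/5, 7/5, 13)
obs 3: x=3 → posterior Dirichlet(5, 9/4, 11/5, 12/5, 13)
obs 4: x=1 → posterior Dirichlet(5, 13/4, 11/5, 12/5, 13)
obs 5: x=1 → posterior Dirichlet(5, 17/4, 11/5, 12/5, 13)
obs 6: x=3 → posterior Dirichlet(5, 17/4, 11/5, 17/5, 13)
obs 7: x=4 → posterior Dirichlet(5, 17/4, 11/5, 17/5, 14)
obs 8: x=2 → posterior Dirichlet(5, 17/4, 16/5, 17/5, 14)
obs 9: x=4 → posterior Dirichlet(5, 17/4, 16/5, 17/5, 15)
obs 10: x=3 → posterior Dirichlet(5, 17/4, 16/5, 22/5, 15)
obs 11: x=0 → posterior Dirichlet(6, 17/4, 16/5, 22/5, 15)
obs 12: x=2 → posterior Dirichlet(6, 17/4, 21/5, 22/5, 15)
obs 13: x=3 → posterior Dirichlet(6, 17/4, 21/5, 27/5, 15)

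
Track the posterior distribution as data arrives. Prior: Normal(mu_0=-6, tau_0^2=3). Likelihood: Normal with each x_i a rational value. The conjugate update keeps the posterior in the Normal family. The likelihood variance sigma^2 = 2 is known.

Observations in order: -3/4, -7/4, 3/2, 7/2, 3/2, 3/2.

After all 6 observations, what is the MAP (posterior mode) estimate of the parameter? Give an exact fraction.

9/40

obs 1: x=-3/4 → posterior Normal(-57/20, 6/5)
obs 2: x=-7/4 → posterior Normal(-39/16, 3/4)
obs 3: x=3/2 → posterior Normal(-15/11, 6/11)
obs 4: x=7/2 → posterior Normal(-9/28, 3/7)
obs 5: x=3/2 → posterior Normal(0, 6/17)
obs 6: x=3/2 → posterior Normal(9/40, 3/10)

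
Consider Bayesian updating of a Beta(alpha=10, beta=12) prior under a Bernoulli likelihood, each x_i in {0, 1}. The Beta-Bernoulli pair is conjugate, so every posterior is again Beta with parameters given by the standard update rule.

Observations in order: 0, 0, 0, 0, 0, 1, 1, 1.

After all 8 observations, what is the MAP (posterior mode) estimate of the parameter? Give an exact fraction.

3/7

obs 1: x=0 → posterior Beta(10, 13)
obs 2: x=0 → posterior Beta(10, 14)
obs 3: x=0 → posterior Beta(10, 15)
obs 4: x=0 → posterior Beta(10, 16)
obs 5: x=0 → posterior Beta(10, 17)
obs 6: x=1 → posterior Beta(11, 17)
obs 7: x=1 → posterior Beta(12, 17)
obs 8: x=1 → posterior Beta(13, 17)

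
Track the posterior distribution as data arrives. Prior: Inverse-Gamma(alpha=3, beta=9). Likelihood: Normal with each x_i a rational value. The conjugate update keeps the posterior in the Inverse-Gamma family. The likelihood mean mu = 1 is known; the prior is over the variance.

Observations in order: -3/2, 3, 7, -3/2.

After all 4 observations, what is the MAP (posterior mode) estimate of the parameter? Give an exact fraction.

47/8

obs 1: x=-3/2 → posterior Inverse-Gamma(7/2, 97/8)
obs 2: x=3 → posterior Inverse-Gamma(4, 113/8)
obs 3: x=7 → posterior Inverse-Gamma(9/2, 257/8)
obs 4: x=-3/2 → posterior Inverse-Gamma(5, 141/4)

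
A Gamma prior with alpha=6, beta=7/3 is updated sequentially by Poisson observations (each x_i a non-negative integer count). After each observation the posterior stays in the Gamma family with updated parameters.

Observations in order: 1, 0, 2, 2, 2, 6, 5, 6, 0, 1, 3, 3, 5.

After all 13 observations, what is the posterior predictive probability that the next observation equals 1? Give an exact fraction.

obs 1: x=1 → posterior Gamma(7, 10/3)
obs 2: x=0 → posterior Gamma(7, 13/3)
obs 3: x=2 → posterior Gamma(9, 16/3)
obs 4: x=2 → posterior Gamma(11, 19/3)
obs 5: x=2 → posterior Gamma(13, 22/3)
obs 6: x=6 → posterior Gamma(19, 25/3)
obs 7: x=5 → posterior Gamma(24, 28/3)
obs 8: x=6 → posterior Gamma(30, 31/3)
obs 9: x=0 → posterior Gamma(30, 34/3)
obs 10: x=1 → posterior Gamma(31, 37/3)
obs 11: x=3 → posterior Gamma(34, 40/3)
obs 12: x=3 → posterior Gamma(37, 43/3)
obs 13: x=5 → posterior Gamma(42, 46/3)

123339287625450018079884605378037698683401259914428943364599870010687488/681292175541205709486531011694243236571309860372760091522256581907552807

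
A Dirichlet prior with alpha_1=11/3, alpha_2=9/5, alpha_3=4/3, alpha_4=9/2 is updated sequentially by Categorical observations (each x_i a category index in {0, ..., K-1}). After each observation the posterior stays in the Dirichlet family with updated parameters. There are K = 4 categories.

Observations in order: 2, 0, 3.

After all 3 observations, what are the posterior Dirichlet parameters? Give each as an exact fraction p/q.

obs 1: x=2 → posterior Dirichlet(11/3, 9/5, 7/3, 9/2)
obs 2: x=0 → posterior Dirichlet(14/3, 9/5, 7/3, 9/2)
obs 3: x=3 → posterior Dirichlet(14/3, 9/5, 7/3, 11/2)

alpha_1=14/3, alpha_2=9/5, alpha_3=7/3, alpha_4=11/2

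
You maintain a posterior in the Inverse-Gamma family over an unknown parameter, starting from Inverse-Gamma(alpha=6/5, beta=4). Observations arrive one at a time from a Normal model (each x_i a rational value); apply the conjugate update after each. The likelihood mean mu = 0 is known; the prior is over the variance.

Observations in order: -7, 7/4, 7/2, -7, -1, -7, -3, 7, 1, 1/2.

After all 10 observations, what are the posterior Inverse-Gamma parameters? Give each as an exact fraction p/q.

alpha=31/5, beta=3689/32

obs 1: x=-7 → posterior Inverse-Gamma(17/10, 57/2)
obs 2: x=7/4 → posterior Inverse-Gamma(11/5, 961/32)
obs 3: x=7/2 → posterior Inverse-Gamma(27/10, 1157/32)
obs 4: x=-7 → posterior Inverse-Gamma(16/5, 1941/32)
obs 5: x=-1 → posterior Inverse-Gamma(37/10, 1957/32)
obs 6: x=-7 → posterior Inverse-Gamma(21/5, 2741/32)
obs 7: x=-3 → posterior Inverse-Gamma(47/10, 2885/32)
obs 8: x=7 → posterior Inverse-Gamma(26/5, 3669/32)
obs 9: x=1 → posterior Inverse-Gamma(57/10, 3685/32)
obs 10: x=1/2 → posterior Inverse-Gamma(31/5, 3689/32)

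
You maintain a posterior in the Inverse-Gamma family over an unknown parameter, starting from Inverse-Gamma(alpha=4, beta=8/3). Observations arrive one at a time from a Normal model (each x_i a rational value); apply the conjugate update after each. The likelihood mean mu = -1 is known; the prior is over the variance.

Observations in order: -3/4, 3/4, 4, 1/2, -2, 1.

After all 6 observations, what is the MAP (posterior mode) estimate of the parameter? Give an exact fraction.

obs 1: x=-3/4 → posterior Inverse-Gamma(9/2, 259/96)
obs 2: x=3/4 → posterior Inverse-Gamma(5, 203/48)
obs 3: x=4 → posterior Inverse-Gamma(11/2, 803/48)
obs 4: x=1/2 → posterior Inverse-Gamma(6, 857/48)
obs 5: x=-2 → posterior Inverse-Gamma(13/2, 881/48)
obs 6: x=1 → posterior Inverse-Gamma(7, 977/48)

977/384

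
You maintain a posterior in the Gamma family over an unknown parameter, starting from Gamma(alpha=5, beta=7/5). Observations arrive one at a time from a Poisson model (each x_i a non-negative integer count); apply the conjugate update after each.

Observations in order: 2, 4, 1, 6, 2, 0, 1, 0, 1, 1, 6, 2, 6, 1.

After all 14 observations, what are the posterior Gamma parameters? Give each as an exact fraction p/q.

obs 1: x=2 → posterior Gamma(7, 12/5)
obs 2: x=4 → posterior Gamma(11, 17/5)
obs 3: x=1 → posterior Gamma(12, 22/5)
obs 4: x=6 → posterior Gamma(18, 27/5)
obs 5: x=2 → posterior Gamma(20, 32/5)
obs 6: x=0 → posterior Gamma(20, 37/5)
obs 7: x=1 → posterior Gamma(21, 42/5)
obs 8: x=0 → posterior Gamma(21, 47/5)
obs 9: x=1 → posterior Gamma(22, 52/5)
obs 10: x=1 → posterior Gamma(23, 57/5)
obs 11: x=6 → posterior Gamma(29, 62/5)
obs 12: x=2 → posterior Gamma(31, 67/5)
obs 13: x=6 → posterior Gamma(37, 72/5)
obs 14: x=1 → posterior Gamma(38, 77/5)

alpha=38, beta=77/5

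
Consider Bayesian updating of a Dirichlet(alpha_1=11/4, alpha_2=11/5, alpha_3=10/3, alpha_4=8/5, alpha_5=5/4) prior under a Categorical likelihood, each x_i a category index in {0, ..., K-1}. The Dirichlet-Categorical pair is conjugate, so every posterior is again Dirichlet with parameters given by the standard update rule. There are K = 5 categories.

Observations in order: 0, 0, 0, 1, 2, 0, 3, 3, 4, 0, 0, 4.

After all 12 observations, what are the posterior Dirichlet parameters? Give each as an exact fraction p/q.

obs 1: x=0 → posterior Dirichlet(15/4, 11/5, 10/3, 8/5, 5/4)
obs 2: x=0 → posterior Dirichlet(19/4, 11/5, 10/3, 8/5, 5/4)
obs 3: x=0 → posterior Dirichlet(23/4, 11/5, 10/3, 8/5, 5/4)
obs 4: x=1 → posterior Dirichlet(23/4, 16/5, 10/3, 8/5, 5/4)
obs 5: x=2 → posterior Dirichlet(23/4, 16/5, 13/3, 8/5, 5/4)
obs 6: x=0 → posterior Dirichlet(27/4, 16/5, 13/3, 8/5, 5/4)
obs 7: x=3 → posterior Dirichlet(27/4, 16/5, 13/3, 13/5, 5/4)
obs 8: x=3 → posterior Dirichlet(27/4, 16/5, 13/3, 18/5, 5/4)
obs 9: x=4 → posterior Dirichlet(27/4, 16/5, 13/3, 18/5, 9/4)
obs 10: x=0 → posterior Dirichlet(31/4, 16/5, 13/3, 18/5, 9/4)
obs 11: x=0 → posterior Dirichlet(35/4, 16/5, 13/3, 18/5, 9/4)
obs 12: x=4 → posterior Dirichlet(35/4, 16/5, 13/3, 18/5, 13/4)

alpha_1=35/4, alpha_2=16/5, alpha_3=13/3, alpha_4=18/5, alpha_5=13/4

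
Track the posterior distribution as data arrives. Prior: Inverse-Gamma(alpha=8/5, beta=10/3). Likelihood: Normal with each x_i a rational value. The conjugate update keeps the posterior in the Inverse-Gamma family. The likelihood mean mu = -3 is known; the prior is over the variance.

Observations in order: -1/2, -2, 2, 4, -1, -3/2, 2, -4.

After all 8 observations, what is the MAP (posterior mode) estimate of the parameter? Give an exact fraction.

3605/396

obs 1: x=-1/2 → posterior Inverse-Gamma(21/10, 155/24)
obs 2: x=-2 → posterior Inverse-Gamma(13/5, 167/24)
obs 3: x=2 → posterior Inverse-Gamma(31/10, 467/24)
obs 4: x=4 → posterior Inverse-Gamma(18/5, 1055/24)
obs 5: x=-1 → posterior Inverse-Gamma(41/10, 1103/24)
obs 6: x=-3/2 → posterior Inverse-Gamma(23/5, 565/12)
obs 7: x=2 → posterior Inverse-Gamma(51/10, 715/12)
obs 8: x=-4 → posterior Inverse-Gamma(28/5, 721/12)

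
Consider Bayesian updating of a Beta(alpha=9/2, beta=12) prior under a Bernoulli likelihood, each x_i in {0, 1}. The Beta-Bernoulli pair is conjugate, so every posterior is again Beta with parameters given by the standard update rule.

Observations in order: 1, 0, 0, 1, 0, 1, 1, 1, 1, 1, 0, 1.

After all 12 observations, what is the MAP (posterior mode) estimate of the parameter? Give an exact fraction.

23/53

obs 1: x=1 → posterior Beta(11/2, 12)
obs 2: x=0 → posterior Beta(11/2, 13)
obs 3: x=0 → posterior Beta(11/2, 14)
obs 4: x=1 → posterior Beta(13/2, 14)
obs 5: x=0 → posterior Beta(13/2, 15)
obs 6: x=1 → posterior Beta(15/2, 15)
obs 7: x=1 → posterior Beta(17/2, 15)
obs 8: x=1 → posterior Beta(19/2, 15)
obs 9: x=1 → posterior Beta(21/2, 15)
obs 10: x=1 → posterior Beta(23/2, 15)
obs 11: x=0 → posterior Beta(23/2, 16)
obs 12: x=1 → posterior Beta(25/2, 16)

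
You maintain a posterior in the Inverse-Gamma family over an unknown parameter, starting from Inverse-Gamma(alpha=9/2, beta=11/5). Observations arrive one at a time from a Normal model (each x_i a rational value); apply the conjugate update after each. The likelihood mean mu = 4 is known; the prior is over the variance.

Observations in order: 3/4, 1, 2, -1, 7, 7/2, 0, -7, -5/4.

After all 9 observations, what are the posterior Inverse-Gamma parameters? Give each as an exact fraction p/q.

obs 1: x=3/4 → posterior Inverse-Gamma(5, 1197/160)
obs 2: x=1 → posterior Inverse-Gamma(11/2, 1917/160)
obs 3: x=2 → posterior Inverse-Gamma(6, 2237/160)
obs 4: x=-1 → posterior Inverse-Gamma(13/2, 4237/160)
obs 5: x=7 → posterior Inverse-Gamma(7, 4957/160)
obs 6: x=7/2 → posterior Inverse-Gamma(15/2, 4977/160)
obs 7: x=0 → posterior Inverse-Gamma(8, 6257/160)
obs 8: x=-7 → posterior Inverse-Gamma(17/2, 15937/160)
obs 9: x=-5/4 → posterior Inverse-Gamma(9, 9071/80)

alpha=9, beta=9071/80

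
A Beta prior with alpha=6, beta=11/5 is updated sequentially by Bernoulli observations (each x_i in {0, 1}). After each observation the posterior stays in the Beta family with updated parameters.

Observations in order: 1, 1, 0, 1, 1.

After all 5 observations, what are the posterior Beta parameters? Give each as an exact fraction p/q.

alpha=10, beta=16/5

obs 1: x=1 → posterior Beta(7, 11/5)
obs 2: x=1 → posterior Beta(8, 11/5)
obs 3: x=0 → posterior Beta(8, 16/5)
obs 4: x=1 → posterior Beta(9, 16/5)
obs 5: x=1 → posterior Beta(10, 16/5)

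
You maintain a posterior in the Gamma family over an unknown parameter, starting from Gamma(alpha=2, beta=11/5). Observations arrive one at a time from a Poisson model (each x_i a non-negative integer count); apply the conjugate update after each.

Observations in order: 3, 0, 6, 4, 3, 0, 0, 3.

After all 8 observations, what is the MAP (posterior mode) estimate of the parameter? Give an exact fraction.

obs 1: x=3 → posterior Gamma(5, 16/5)
obs 2: x=0 → posterior Gamma(5, 21/5)
obs 3: x=6 → posterior Gamma(11, 26/5)
obs 4: x=4 → posterior Gamma(15, 31/5)
obs 5: x=3 → posterior Gamma(18, 36/5)
obs 6: x=0 → posterior Gamma(18, 41/5)
obs 7: x=0 → posterior Gamma(18, 46/5)
obs 8: x=3 → posterior Gamma(21, 51/5)

100/51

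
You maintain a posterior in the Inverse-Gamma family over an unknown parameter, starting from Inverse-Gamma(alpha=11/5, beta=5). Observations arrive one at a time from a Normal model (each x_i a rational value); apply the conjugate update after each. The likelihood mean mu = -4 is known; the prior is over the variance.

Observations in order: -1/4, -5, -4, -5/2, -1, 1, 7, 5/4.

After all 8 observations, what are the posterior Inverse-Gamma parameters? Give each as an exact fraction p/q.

obs 1: x=-1/4 → posterior Inverse-Gamma(27/10, 385/32)
obs 2: x=-5 → posterior Inverse-Gamma(16/5, 401/32)
obs 3: x=-4 → posterior Inverse-Gamma(37/10, 401/32)
obs 4: x=-5/2 → posterior Inverse-Gamma(21/5, 437/32)
obs 5: x=-1 → posterior Inverse-Gamma(47/10, 581/32)
obs 6: x=1 → posterior Inverse-Gamma(26/5, 981/32)
obs 7: x=7 → posterior Inverse-Gamma(57/10, 2917/32)
obs 8: x=5/4 → posterior Inverse-Gamma(31/5, 1679/16)

alpha=31/5, beta=1679/16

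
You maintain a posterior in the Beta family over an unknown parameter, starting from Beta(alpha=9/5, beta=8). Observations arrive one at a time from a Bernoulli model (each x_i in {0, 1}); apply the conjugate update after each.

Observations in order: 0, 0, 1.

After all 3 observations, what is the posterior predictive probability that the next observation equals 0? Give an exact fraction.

25/32

obs 1: x=0 → posterior Beta(9/5, 9)
obs 2: x=0 → posterior Beta(9/5, 10)
obs 3: x=1 → posterior Beta(14/5, 10)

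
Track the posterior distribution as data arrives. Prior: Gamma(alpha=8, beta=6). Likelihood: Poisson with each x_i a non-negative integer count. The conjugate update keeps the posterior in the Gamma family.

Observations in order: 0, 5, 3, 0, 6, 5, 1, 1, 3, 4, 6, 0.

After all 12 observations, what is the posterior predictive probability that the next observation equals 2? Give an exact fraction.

47548077800909324358481410622994549615437813534867587072/184144368549628275143663229532787625188711914273876985521

obs 1: x=0 → posterior Gamma(8, 7)
obs 2: x=5 → posterior Gamma(13, 8)
obs 3: x=3 → posterior Gamma(16, 9)
obs 4: x=0 → posterior Gamma(16, 10)
obs 5: x=6 → posterior Gamma(22, 11)
obs 6: x=5 → posterior Gamma(27, 12)
obs 7: x=1 → posterior Gamma(28, 13)
obs 8: x=1 → posterior Gamma(29, 14)
obs 9: x=3 → posterior Gamma(32, 15)
obs 10: x=4 → posterior Gamma(36, 16)
obs 11: x=6 → posterior Gamma(42, 17)
obs 12: x=0 → posterior Gamma(42, 18)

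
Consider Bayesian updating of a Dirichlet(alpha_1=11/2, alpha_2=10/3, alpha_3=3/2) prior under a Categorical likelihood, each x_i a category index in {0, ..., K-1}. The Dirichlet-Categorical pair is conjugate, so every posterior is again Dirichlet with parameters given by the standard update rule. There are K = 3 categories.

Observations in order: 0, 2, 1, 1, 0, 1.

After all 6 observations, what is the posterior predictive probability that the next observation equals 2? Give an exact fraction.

obs 1: x=0 → posterior Dirichlet(13/2, 10/3, 3/2)
obs 2: x=2 → posterior Dirichlet(13/2, 10/3, 5/2)
obs 3: x=1 → posterior Dirichlet(13/2, 13/3, 5/2)
obs 4: x=1 → posterior Dirichlet(13/2, 16/3, 5/2)
obs 5: x=0 → posterior Dirichlet(15/2, 16/3, 5/2)
obs 6: x=1 → posterior Dirichlet(15/2, 19/3, 5/2)

15/98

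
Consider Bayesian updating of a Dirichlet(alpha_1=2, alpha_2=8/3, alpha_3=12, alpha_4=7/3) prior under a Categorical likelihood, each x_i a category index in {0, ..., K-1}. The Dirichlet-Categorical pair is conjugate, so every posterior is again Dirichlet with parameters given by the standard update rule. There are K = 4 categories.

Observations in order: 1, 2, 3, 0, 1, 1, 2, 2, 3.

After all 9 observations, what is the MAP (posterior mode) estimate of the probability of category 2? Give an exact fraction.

7/12

obs 1: x=1 → posterior Dirichlet(2, 11/3, 12, 7/3)
obs 2: x=2 → posterior Dirichlet(2, 11/3, 13, 7/3)
obs 3: x=3 → posterior Dirichlet(2, 11/3, 13, 10/3)
obs 4: x=0 → posterior Dirichlet(3, 11/3, 13, 10/3)
obs 5: x=1 → posterior Dirichlet(3, 14/3, 13, 10/3)
obs 6: x=1 → posterior Dirichlet(3, 17/3, 13, 10/3)
obs 7: x=2 → posterior Dirichlet(3, 17/3, 14, 10/3)
obs 8: x=2 → posterior Dirichlet(3, 17/3, 15, 10/3)
obs 9: x=3 → posterior Dirichlet(3, 17/3, 15, 13/3)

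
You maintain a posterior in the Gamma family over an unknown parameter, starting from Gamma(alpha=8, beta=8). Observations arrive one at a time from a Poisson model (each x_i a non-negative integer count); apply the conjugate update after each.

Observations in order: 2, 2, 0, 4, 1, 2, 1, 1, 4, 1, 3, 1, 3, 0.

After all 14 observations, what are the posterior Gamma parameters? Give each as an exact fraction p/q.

obs 1: x=2 → posterior Gamma(10, 9)
obs 2: x=2 → posterior Gamma(12, 10)
obs 3: x=0 → posterior Gamma(12, 11)
obs 4: x=4 → posterior Gamma(16, 12)
obs 5: x=1 → posterior Gamma(17, 13)
obs 6: x=2 → posterior Gamma(19, 14)
obs 7: x=1 → posterior Gamma(20, 15)
obs 8: x=1 → posterior Gamma(21, 16)
obs 9: x=4 → posterior Gamma(25, 17)
obs 10: x=1 → posterior Gamma(26, 18)
obs 11: x=3 → posterior Gamma(29, 19)
obs 12: x=1 → posterior Gamma(30, 20)
obs 13: x=3 → posterior Gamma(33, 21)
obs 14: x=0 → posterior Gamma(33, 22)

alpha=33, beta=22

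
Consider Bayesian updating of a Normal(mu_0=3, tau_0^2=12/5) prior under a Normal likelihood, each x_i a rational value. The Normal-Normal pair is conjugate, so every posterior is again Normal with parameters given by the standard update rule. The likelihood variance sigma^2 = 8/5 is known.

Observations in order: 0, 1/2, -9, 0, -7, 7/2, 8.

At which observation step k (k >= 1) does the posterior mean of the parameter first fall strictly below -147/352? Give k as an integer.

obs 1: x=0 → posterior Normal(6/5, 24/25)
obs 2: x=1/2 → posterior Normal(15/16, 3/5)
obs 3: x=-9 → posterior Normal(-39/22, 24/55)
obs 4: x=0 → posterior Normal(-39/28, 12/35)
obs 5: x=-7 → posterior Normal(-81/34, 24/85)
obs 6: x=7/2 → posterior Normal(-3/2, 6/25)
obs 7: x=8 → posterior Normal(-6/23, 24/115)

k = 3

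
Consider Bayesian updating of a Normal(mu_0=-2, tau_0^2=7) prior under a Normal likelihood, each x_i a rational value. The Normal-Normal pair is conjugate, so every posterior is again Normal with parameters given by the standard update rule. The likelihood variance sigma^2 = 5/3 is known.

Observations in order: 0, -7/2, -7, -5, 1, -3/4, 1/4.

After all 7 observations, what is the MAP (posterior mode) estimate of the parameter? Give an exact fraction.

obs 1: x=0 → posterior Normal(-5/13, 35/26)
obs 2: x=-7/2 → posterior Normal(-167/94, 35/47)
obs 3: x=-7 → posterior Normal(-461/136, 35/68)
obs 4: x=-5 → posterior Normal(-671/178, 35/89)
obs 5: x=1 → posterior Normal(-629/220, 7/22)
obs 6: x=-3/4 → posterior Normal(-1321/524, 35/131)
obs 7: x=1/4 → posterior Normal(-325/152, 35/152)

-325/152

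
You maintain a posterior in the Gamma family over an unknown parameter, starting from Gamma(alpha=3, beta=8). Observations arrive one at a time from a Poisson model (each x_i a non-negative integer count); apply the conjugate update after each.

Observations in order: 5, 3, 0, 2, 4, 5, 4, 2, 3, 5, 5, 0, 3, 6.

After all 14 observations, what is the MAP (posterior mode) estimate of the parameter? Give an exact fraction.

49/22

obs 1: x=5 → posterior Gamma(8, 9)
obs 2: x=3 → posterior Gamma(11, 10)
obs 3: x=0 → posterior Gamma(11, 11)
obs 4: x=2 → posterior Gamma(13, 12)
obs 5: x=4 → posterior Gamma(17, 13)
obs 6: x=5 → posterior Gamma(22, 14)
obs 7: x=4 → posterior Gamma(26, 15)
obs 8: x=2 → posterior Gamma(28, 16)
obs 9: x=3 → posterior Gamma(31, 17)
obs 10: x=5 → posterior Gamma(36, 18)
obs 11: x=5 → posterior Gamma(41, 19)
obs 12: x=0 → posterior Gamma(41, 20)
obs 13: x=3 → posterior Gamma(44, 21)
obs 14: x=6 → posterior Gamma(50, 22)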